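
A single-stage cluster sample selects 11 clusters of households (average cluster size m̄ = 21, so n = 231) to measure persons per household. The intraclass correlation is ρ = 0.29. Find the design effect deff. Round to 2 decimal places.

6.80

deff = 1 + (21 − 1)·0.29 = 1 + 5.8 = 6.8.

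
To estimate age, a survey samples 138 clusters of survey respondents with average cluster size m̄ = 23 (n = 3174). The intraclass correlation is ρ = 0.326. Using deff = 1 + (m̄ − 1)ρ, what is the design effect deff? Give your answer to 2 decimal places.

8.17

deff = 1 + (23 − 1)·0.326 = 1 + 7.172 = 8.172.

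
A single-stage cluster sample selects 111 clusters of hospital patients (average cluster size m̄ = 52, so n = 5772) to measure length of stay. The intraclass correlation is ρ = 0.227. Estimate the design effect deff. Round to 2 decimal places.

deff = 1 + (52 − 1)·0.227 = 1 + 11.577 = 12.577.

12.58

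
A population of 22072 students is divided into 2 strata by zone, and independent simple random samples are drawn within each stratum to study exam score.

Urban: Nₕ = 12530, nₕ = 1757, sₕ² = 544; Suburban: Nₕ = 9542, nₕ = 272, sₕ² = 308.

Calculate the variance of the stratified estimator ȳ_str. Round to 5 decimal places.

0.29139

Var(ȳ_str) = Σₕ Wₕ²(1 − fₕ)sₕ²/nₕ with Wₕ = Nₕ/N, N = 22072.
Urban: Wₕ = 0.56768757; term = 0.56768757²·(1 − 0.14022346)·544/1757 = 0.085788978.
Suburban: Wₕ = 0.43231243; term = 0.43231243²·(1 − 0.02850555)·308/272 = 0.20559738.
Sum = 0.29138636.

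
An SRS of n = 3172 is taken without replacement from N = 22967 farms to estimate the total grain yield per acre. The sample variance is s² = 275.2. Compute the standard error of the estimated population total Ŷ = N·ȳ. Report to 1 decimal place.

Var(Ŷ) = N²·Var(ȳ) = N²·(1 − n/N)·s²/n.
f = 3172/22967 = 0.13811120; Var(ȳ) = 0.86188880·275.2/3172 = 0.074776733.
Var(Ŷ) = 22967² · 0.074776733 = 3.9443462 × 10^7.
SE(Ŷ) = √(3.9443462 × 10^7) = 6280.4.

6280.4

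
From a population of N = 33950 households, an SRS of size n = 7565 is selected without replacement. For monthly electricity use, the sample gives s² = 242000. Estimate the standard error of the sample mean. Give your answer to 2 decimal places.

4.99

Under SRS without replacement, Var(ȳ) = (1 − f)·s²/n with f = n/N = 7565/33950 = 0.22282769.
Var(ȳ) = (1 − 0.22282769)·242000/7565 = 0.77717231·31.989425 = 24.861295.
SE(ȳ) = √(24.861295) = 4.99.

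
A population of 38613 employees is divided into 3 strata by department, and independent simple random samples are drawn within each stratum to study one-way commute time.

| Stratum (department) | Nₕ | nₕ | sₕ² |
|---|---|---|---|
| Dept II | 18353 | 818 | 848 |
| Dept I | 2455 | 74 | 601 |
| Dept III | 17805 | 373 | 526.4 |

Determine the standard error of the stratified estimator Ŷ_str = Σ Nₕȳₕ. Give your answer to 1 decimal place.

28620.2

Var(Ŷ_str) = Σₕ Nₕ²(1 − fₕ)sₕ²/nₕ.
Dept II: 18353²·(1 − 818/18353)·848/818 = 3.3362254 × 10^8.
Dept I: 2455²·(1 − 74/2455)·601/74 = 4.7473762 × 10^7.
Dept III: 17805²·(1 − 373/17805)·526.4/373 = 4.3802232 × 10^8.
Sum = 8.1911862 × 10^8.
SE = √(8.1911862 × 10^8) = 28620.2.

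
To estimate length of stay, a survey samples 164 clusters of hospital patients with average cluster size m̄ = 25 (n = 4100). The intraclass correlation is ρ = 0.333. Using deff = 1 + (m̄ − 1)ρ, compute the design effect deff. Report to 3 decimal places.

deff = 1 + (25 − 1)·0.333 = 1 + 7.992 = 8.992.

8.992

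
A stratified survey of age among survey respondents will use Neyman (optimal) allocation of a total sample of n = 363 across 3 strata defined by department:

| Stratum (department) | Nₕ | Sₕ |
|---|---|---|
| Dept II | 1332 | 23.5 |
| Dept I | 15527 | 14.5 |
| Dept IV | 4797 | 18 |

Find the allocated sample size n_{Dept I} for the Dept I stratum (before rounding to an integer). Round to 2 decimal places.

Neyman allocation: nₕ = n·NₕSₕ / Σⱼ NⱼSⱼ.
Σ NⱼSⱼ = 1332·23.5 + 15527·14.5 + 4797·18 = 342789.5.
n_{Dept I} = 363·15527·14.5 / 342789.5 = 238.42.

238.42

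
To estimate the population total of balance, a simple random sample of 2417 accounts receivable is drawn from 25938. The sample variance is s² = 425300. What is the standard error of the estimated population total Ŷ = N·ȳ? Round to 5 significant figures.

327650

Var(Ŷ) = N²·Var(ȳ) = N²·(1 − n/N)·s²/n.
f = 2417/25938 = 0.09318375; Var(ȳ) = 0.90681625·425300/2417 = 159.56514.
Var(Ŷ) = 25938² · 159.56514 = 1.0735221 × 10^11.
SE(Ŷ) = √(1.0735221 × 10^11) = 327650.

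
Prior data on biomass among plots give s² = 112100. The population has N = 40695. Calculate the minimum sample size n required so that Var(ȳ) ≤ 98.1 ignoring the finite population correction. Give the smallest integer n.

Without fpc, n₀ = s²/D = 112100/98.1 = 1142.7115.
Rounding up, n = 1143.

1143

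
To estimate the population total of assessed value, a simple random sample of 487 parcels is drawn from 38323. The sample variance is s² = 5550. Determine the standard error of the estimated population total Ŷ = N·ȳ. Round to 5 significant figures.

128550

Var(Ŷ) = N²·Var(ȳ) = N²·(1 − n/N)·s²/n.
f = 487/38323 = 0.01270777; Var(ȳ) = 0.98729223·5550/487 = 11.251482.
Var(Ŷ) = 38323² · 11.251482 = 1.6524515 × 10^10.
SE(Ŷ) = √(1.6524515 × 10^10) = 128550.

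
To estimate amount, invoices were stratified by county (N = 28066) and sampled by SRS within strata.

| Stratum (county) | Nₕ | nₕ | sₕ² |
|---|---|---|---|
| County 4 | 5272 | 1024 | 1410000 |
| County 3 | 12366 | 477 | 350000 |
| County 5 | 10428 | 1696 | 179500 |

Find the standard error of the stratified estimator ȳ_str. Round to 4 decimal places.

Var(ȳ_str) = Σₕ Wₕ²(1 − fₕ)sₕ²/nₕ with Wₕ = Nₕ/N, N = 28066.
County 4: Wₕ = 0.18784294; term = 0.18784294²·(1 − 0.19423369)·1410000/1024 = 39.148761.
County 3: Wₕ = 0.44060429; term = 0.44060429²·(1 − 0.03857351)·350000/477 = 136.95036.
County 5: Wₕ = 0.37155277; term = 0.37155277²·(1 − 0.16263905)·179500/1696 = 12.234671.
Sum = 188.33379.
SE = √(188.33379) = 13.7235.

13.7235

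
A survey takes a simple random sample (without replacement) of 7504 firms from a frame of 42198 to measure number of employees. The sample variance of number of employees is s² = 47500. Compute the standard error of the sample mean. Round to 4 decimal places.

2.2813

Under SRS without replacement, Var(ȳ) = (1 − f)·s²/n with f = n/N = 7504/42198 = 0.17782833.
Var(ȳ) = (1 − 0.17782833)·47500/7504 = 0.82217167·6.3299574 = 5.2043116.
SE(ȳ) = √(5.2043116) = 2.2813.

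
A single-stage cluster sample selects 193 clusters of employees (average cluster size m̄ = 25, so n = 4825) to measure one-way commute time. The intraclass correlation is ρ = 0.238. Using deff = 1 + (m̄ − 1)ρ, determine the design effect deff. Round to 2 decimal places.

deff = 1 + (25 − 1)·0.238 = 1 + 5.712 = 6.712.

6.71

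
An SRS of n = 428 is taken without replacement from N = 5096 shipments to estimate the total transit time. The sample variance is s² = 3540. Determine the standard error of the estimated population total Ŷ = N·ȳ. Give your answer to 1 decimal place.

Var(Ŷ) = N²·Var(ȳ) = N²·(1 − n/N)·s²/n.
f = 428/5096 = 0.08398744; Var(ȳ) = 0.91601256·3540/428 = 7.5763656.
Var(Ŷ) = 5096² · 7.5763656 = 1.9675227 × 10^8.
SE(Ŷ) = √(1.9675227 × 10^8) = 14026.8.

14026.8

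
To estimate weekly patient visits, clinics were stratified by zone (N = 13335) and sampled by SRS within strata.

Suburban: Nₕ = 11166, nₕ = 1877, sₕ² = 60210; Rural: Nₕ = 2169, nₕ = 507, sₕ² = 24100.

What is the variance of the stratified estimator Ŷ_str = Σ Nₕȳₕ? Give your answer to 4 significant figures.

Var(Ŷ_str) = Σₕ Nₕ²(1 − fₕ)sₕ²/nₕ.
Suburban: 11166²·(1 − 1877/11166)·60210/1877 = 3.327139 × 10^9.
Rural: 2169²·(1 − 507/2169)·24100/507 = 1.7135613 × 10^8.
Sum = 3.4984951 × 10^9.

3.498 × 10^9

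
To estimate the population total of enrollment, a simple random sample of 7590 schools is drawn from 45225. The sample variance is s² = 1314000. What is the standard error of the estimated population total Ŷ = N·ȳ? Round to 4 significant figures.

Var(Ŷ) = N²·Var(ȳ) = N²·(1 − n/N)·s²/n.
f = 7590/45225 = 0.16782753; Var(ȳ) = 0.83217247·1314000/7590 = 144.0678.
Var(Ŷ) = 45225² · 144.0678 = 2.9466196 × 10^11.
SE(Ŷ) = √(2.9466196 × 10^11) = 542800.

542800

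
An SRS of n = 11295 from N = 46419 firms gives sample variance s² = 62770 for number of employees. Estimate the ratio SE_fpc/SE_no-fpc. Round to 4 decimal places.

f = n/N = 11295/46419 = 0.24332709.
SE_no-fpc = √(s²/n) = 2.3573982; SE_fpc = √((1−f)s²/n) = 2.0506287.
Ratio = √(1−f) = 0.86986948.

0.8699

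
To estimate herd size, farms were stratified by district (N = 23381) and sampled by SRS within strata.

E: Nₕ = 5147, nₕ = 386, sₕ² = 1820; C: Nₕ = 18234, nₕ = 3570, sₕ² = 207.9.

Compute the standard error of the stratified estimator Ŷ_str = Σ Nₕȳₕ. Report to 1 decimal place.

11450.4

Var(Ŷ_str) = Σₕ Nₕ²(1 − fₕ)sₕ²/nₕ.
E: 5147²·(1 − 386/5147)·1820/386 = 1.1554108 × 10^8.
C: 18234²·(1 − 3570/18234)·207.9/3570 = 1.557115 × 10^7.
Sum = 1.3111223 × 10^8.
SE = √(1.3111223 × 10^8) = 11450.4.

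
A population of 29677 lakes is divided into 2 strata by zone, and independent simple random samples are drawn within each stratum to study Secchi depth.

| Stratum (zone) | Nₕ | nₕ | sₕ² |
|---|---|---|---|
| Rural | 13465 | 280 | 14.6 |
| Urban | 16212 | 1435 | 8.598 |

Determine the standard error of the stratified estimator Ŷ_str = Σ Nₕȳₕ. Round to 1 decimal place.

Var(Ŷ_str) = Σₕ Nₕ²(1 − fₕ)sₕ²/nₕ.
Rural: 13465²·(1 − 280/13465)·14.6/280 = 9.2572356 × 10^6.
Urban: 16212²·(1 − 1435/16212)·8.598/1435 = 1.435385 × 10^6.
Sum = 1.0692621 × 10^7.
SE = √(1.0692621 × 10^7) = 3270.0.

3270.0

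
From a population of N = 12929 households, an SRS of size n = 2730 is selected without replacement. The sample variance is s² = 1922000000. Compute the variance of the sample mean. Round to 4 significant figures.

555400

Under SRS without replacement, Var(ȳ) = (1 − f)·s²/n with f = n/N = 2730/12929 = 0.21115322.
Var(ȳ) = (1 − 0.21115322)·1922000000/2730 = 0.78884678·704029.3 = 555371.25.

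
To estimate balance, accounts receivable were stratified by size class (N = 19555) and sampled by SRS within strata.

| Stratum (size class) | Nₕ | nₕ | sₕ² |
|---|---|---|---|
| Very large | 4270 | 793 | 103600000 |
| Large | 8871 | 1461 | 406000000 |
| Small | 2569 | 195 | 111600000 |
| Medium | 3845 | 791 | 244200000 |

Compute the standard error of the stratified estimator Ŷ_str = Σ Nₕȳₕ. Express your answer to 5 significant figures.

Var(Ŷ_str) = Σₕ Nₕ²(1 − fₕ)sₕ²/nₕ.
Very large: 4270²·(1 − 793/4270)·103600000/793 = 1.9396311 × 10^12.
Large: 8871²·(1 − 1461/8871)·406000000/1461 = 1.8266974 × 10^13.
Small: 2569²·(1 − 195/2569)·111600000/195 = 3.4903936 × 10^12.
Medium: 3845²·(1 − 791/3845)·244200000/791 = 3.6252215 × 10^12.
Sum = 2.732222 × 10^13.
SE = √(2.732222 × 10^13) = 5.2271 × 10^6.

5.2271 × 10^6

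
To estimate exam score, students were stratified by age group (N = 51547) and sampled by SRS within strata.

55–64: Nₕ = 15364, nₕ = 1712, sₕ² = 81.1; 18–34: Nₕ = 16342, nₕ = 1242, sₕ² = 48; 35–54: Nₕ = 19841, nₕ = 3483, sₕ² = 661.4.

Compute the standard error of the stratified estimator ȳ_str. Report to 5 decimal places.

Var(ȳ_str) = Σₕ Wₕ²(1 − fₕ)sₕ²/nₕ with Wₕ = Nₕ/N, N = 51547.
55–64: Wₕ = 0.29805808; term = 0.29805808²·(1 − 0.11142932)·81.1/1712 = 0.0037394771.
18–34: Wₕ = 0.31703106; term = 0.31703106²·(1 − 0.07600049)·48/1242 = 0.0035891781.
35–54: Wₕ = 0.38491086; term = 0.38491086²·(1 − 0.17554559)·661.4/3483 = 0.023195177.
Sum = 0.030523832.
SE = √(0.030523832) = 0.17471.

0.17471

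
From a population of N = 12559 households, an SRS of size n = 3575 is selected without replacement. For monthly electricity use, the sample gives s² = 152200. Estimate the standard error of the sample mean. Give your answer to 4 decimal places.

5.5186

Under SRS without replacement, Var(ȳ) = (1 − f)·s²/n with f = n/N = 3575/12559 = 0.28465642.
Var(ȳ) = (1 − 0.28465642)·152200/3575 = 0.71534358·42.573427 = 30.454627.
SE(ȳ) = √(30.454627) = 5.5186.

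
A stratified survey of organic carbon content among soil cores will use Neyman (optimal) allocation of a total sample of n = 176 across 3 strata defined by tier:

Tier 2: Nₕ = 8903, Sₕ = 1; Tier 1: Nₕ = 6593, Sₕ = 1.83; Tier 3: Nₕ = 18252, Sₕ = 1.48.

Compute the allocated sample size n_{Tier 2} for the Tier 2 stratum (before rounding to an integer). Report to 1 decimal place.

Neyman allocation: nₕ = n·NₕSₕ / Σⱼ NⱼSⱼ.
Σ NⱼSⱼ = 8903·1 + 6593·1.83 + 18252·1.48 = 47981.15.
n_{Tier 2} = 176·8903·1 / 47981.15 = 32.7.

32.7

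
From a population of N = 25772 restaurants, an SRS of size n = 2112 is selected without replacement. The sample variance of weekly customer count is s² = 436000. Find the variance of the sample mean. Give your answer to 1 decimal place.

Under SRS without replacement, Var(ȳ) = (1 − f)·s²/n with f = n/N = 2112/25772 = 0.08194940.
Var(ȳ) = (1 − 0.08194940)·436000/2112 = 0.91805060·206.43939 = 189.52181.

189.5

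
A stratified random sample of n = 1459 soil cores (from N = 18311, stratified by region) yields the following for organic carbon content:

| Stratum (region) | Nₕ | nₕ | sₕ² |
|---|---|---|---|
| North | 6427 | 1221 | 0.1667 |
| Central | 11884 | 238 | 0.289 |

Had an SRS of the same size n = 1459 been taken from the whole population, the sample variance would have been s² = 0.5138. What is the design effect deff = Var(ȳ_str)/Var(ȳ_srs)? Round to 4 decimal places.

Var(ȳ_str) = Σ Wₕ²(1−fₕ)sₕ²/nₕ with Wₕ = Nₕ/18311:
  North: (6427/18311)²·(1−1221/6427)·0.1667/1221 = 1.3624114 × 10^-5
  Central: (11884/18311)²·(1−238/11884)·0.289/238 = 5.01229 × 10^-4
  → Var(ȳ_str) = 5.1485311 × 10^-4.
Var(ȳ_srs) = (1 − 1459/18311)·0.5138/1459 = 3.2409938 × 10^-4.
deff = (5.1485311 × 10^-4) / (3.2409938 × 10^-4) = 1.5886.

1.5886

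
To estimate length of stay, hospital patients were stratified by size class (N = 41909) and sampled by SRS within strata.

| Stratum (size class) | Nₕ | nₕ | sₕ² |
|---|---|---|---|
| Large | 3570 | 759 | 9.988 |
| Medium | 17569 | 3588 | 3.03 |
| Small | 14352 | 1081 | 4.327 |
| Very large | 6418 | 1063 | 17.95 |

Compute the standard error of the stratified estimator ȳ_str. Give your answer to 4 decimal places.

0.0309

Var(ȳ_str) = Σₕ Wₕ²(1 − fₕ)sₕ²/nₕ with Wₕ = Nₕ/N, N = 41909.
Large: Wₕ = 0.08518457; term = 0.08518457²·(1 − 0.21260504)·9.988/759 = 7.5188466 × 10^-5.
Medium: Wₕ = 0.41921783; term = 0.41921783²·(1 − 0.20422335)·3.03/3588 = 1.1810299 × 10^-4.
Small: Wₕ = 0.34245627; term = 0.34245627²·(1 − 0.07532051)·4.327/1081 = 4.3407291 × 10^-4.
Very large: Wₕ = 0.15314133; term = 0.15314133²·(1 − 0.16562792)·17.95/1063 = 3.3042719 × 10^-4.
Sum = 9.5779156 × 10^-4.
SE = √(9.5779156 × 10^-4) = 0.0309.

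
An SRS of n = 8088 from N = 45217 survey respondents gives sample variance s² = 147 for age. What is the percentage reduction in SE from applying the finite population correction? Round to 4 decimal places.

f = n/N = 8088/45217 = 0.17887078.
SE_no-fpc = √(s²/n) = 0.13481496; SE_fpc = √((1−f)s²/n) = 0.12216417.
Ratio = √(1−f) = 0.90616181. Reduction = 100·(1 − 0.90616181) = 9.3838%.

9.3838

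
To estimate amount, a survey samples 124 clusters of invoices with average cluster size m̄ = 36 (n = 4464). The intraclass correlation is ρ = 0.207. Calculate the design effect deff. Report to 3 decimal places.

deff = 1 + (36 − 1)·0.207 = 1 + 7.245 = 8.245.

8.245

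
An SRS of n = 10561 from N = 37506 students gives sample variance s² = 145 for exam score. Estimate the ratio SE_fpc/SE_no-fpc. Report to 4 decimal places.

0.8476

f = n/N = 10561/37506 = 0.28158161.
SE_no-fpc = √(s²/n) = 0.11717406; SE_fpc = √((1−f)s²/n) = 0.099316224.
Ratio = √(1−f) = 0.84759565.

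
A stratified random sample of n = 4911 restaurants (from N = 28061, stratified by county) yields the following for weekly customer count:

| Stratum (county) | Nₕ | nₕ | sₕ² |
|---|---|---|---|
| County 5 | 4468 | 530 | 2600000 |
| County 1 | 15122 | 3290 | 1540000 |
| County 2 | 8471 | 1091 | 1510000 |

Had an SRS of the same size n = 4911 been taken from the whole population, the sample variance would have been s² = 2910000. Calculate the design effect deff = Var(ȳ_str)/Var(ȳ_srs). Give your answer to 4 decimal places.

0.6666

Var(ȳ_str) = Σ Wₕ²(1−fₕ)sₕ²/nₕ with Wₕ = Nₕ/28061:
  County 5: (4468/28061)²·(1−530/4468)·2600000/530 = 109.61754
  County 1: (15122/28061)²·(1−3290/15122)·1540000/3290 = 106.36186
  County 2: (8471/28061)²·(1−1091/8471)·1510000/1091 = 109.88463
  → Var(ȳ_str) = 325.86403.
Var(ȳ_srs) = (1 − 4911/28061)·2910000/4911 = 488.84469.
deff = 325.86403 / 488.84469 = 0.6666.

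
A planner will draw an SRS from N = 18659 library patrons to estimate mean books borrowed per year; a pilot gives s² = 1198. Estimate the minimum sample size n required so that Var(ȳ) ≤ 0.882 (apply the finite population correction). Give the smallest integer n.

1267

Without fpc, n₀ = s²/D = 1198/0.882 = 1358.2766.
With fpc, (1 − n/N)·s²/n ≤ D requires n ≥ n₀/(1 + n₀/N) = 1358.2766/(1 + 1358.2766/18659) = 1266.1104.
Rounding up, n = 1267.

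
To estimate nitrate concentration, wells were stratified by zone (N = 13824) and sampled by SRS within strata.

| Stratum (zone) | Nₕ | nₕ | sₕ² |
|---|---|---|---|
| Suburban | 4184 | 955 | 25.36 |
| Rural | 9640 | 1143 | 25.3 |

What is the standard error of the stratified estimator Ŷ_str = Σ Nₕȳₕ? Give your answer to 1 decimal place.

1473.7

Var(Ŷ_str) = Σₕ Nₕ²(1 − fₕ)sₕ²/nₕ.
Suburban: 4184²·(1 − 955/4184)·25.36/955 = 358761.31.
Rural: 9640²·(1 − 1143/9640)·25.3/1143 = 1.8130799 × 10^6.
Sum = 2.1718412 × 10^6.
SE = √(2.1718412 × 10^6) = 1473.7.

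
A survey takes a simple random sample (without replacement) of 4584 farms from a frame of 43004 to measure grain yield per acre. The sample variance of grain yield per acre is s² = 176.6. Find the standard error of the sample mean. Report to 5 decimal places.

0.18552

Under SRS without replacement, Var(ȳ) = (1 − f)·s²/n with f = n/N = 4584/43004 = 0.10659474.
Var(ȳ) = (1 − 0.10659474)·176.6/4584 = 0.89340526·0.038525305 = 0.034418711.
SE(ȳ) = √(0.034418711) = 0.18552.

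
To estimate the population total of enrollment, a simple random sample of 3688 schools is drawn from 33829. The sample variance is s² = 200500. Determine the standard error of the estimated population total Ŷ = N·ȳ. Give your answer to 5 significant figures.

235440

Var(Ŷ) = N²·Var(ȳ) = N²·(1 − n/N)·s²/n.
f = 3688/33829 = 0.10901889; Var(ȳ) = 0.89098111·200500/3688 = 48.438642.
Var(Ŷ) = 33829² · 48.438642 = 5.5433242 × 10^10.
SE(Ŷ) = √(5.5433242 × 10^10) = 235440.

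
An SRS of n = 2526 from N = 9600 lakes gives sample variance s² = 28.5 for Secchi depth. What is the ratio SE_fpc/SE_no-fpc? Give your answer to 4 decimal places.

0.8584

f = n/N = 2526/9600 = 0.26312500.
SE_no-fpc = √(s²/n) = 0.10621987; SE_fpc = √((1−f)s²/n) = 0.091180647.
Ratio = √(1−f) = 0.85841424.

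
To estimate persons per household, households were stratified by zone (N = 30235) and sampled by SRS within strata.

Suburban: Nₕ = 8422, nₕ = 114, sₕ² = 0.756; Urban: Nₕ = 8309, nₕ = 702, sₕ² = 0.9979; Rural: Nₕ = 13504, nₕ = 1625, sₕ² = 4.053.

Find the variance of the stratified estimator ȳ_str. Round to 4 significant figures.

0.001044

Var(ȳ_str) = Σₕ Wₕ²(1 − fₕ)sₕ²/nₕ with Wₕ = Nₕ/N, N = 30235.
Suburban: Wₕ = 0.27855135; term = 0.27855135²·(1 − 0.01353598)·0.756/114 = 5.0758493 × 10^-4.
Urban: Wₕ = 0.27481396; term = 0.27481396²·(1 − 0.08448670)·0.9979/702 = 9.8286108 × 10^-5.
Rural: Wₕ = 0.44663469; term = 0.44663469²·(1 − 0.12033472)·4.053/1625 = 4.3766882 × 10^-4.
Sum = 0.0010435399.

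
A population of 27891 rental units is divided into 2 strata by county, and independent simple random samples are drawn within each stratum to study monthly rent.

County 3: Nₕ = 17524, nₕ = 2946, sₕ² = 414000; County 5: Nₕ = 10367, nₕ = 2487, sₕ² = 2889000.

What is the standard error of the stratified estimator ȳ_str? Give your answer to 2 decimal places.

12.97

Var(ȳ_str) = Σₕ Wₕ²(1 − fₕ)sₕ²/nₕ with Wₕ = Nₕ/N, N = 27891.
County 3: Wₕ = 0.62830304; term = 0.62830304²·(1 − 0.16811230)·414000/2946 = 46.149884.
County 5: Wₕ = 0.37169696; term = 0.37169696²·(1 − 0.23989582)·2889000/2487 = 121.98963.
Sum = 168.13951.
SE = √(168.13951) = 12.97.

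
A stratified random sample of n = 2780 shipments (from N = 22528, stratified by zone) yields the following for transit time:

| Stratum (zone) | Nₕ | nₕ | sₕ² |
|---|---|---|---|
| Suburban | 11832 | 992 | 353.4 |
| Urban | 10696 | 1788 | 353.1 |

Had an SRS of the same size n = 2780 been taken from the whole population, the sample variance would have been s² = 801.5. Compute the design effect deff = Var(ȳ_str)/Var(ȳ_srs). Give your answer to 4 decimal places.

0.5029

Var(ȳ_str) = Σ Wₕ²(1−fₕ)sₕ²/nₕ with Wₕ = Nₕ/22528:
  Suburban: (11832/22528)²·(1−992/11832)·353.4/992 = 0.09003203
  Urban: (10696/22528)²·(1−1788/10696)·353.1/1788 = 0.037075459
  → Var(ȳ_str) = 0.12710749.
Var(ȳ_srs) = (1 − 2780/22528)·801.5/2780 = 0.25273141.
deff = 0.12710749 / 0.25273141 = 0.5029.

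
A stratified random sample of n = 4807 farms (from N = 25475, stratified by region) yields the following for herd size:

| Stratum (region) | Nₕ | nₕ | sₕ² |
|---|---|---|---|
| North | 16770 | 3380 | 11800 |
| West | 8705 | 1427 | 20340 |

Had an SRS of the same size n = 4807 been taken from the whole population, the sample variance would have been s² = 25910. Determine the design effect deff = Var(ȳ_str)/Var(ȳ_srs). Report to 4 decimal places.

0.5944

Var(ȳ_str) = Σ Wₕ²(1−fₕ)sₕ²/nₕ with Wₕ = Nₕ/25475:
  North: (16770/25475)²·(1−3380/16770)·11800/3380 = 1.2079545
  West: (8705/25475)²·(1−1427/8705)·20340/1427 = 1.3914878
  → Var(ȳ_str) = 2.5994423.
Var(ȳ_srs) = (1 − 4807/25475)·25910/4807 = 4.3729806.
deff = 2.5994423 / 4.3729806 = 0.5944.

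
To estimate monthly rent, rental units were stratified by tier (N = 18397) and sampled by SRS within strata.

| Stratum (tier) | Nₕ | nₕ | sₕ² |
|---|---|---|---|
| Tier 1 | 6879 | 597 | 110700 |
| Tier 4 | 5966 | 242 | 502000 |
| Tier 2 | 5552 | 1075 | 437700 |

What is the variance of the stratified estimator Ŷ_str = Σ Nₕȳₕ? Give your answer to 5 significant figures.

Var(Ŷ_str) = Σₕ Nₕ²(1 − fₕ)sₕ²/nₕ.
Tier 1: 6879²·(1 − 597/6879)·110700/597 = 8.0130256 × 10^9.
Tier 4: 5966²·(1 − 242/5966)·502000/242 = 7.0838805 × 10^10.
Tier 2: 5552²·(1 − 1075/5552)·437700/1075 = 1.0120562 × 10^10.
Sum = 8.8972393 × 10^10.

8.8972 × 10^10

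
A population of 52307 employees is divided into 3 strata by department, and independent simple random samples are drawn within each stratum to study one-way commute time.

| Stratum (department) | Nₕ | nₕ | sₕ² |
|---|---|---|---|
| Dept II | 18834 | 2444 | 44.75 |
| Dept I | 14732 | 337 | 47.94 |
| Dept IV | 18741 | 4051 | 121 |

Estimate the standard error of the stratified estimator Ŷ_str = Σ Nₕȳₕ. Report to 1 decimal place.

Var(Ŷ_str) = Σₕ Nₕ²(1 − fₕ)sₕ²/nₕ.
Dept II: 18834²·(1 − 2444/18834)·44.75/2444 = 5.6521458 × 10^6.
Dept I: 14732²·(1 − 337/14732)·47.94/337 = 3.0167652 × 10^7.
Dept IV: 18741²·(1 − 4051/18741)·121/4051 = 8.22314 × 10^6.
Sum = 4.4042938 × 10^7.
SE = √(4.4042938 × 10^7) = 6636.5.

6636.5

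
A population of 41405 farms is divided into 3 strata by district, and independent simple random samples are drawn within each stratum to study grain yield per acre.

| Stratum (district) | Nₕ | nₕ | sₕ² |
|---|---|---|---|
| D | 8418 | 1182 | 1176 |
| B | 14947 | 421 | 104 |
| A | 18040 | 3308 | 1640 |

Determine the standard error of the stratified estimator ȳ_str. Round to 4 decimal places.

Var(ȳ_str) = Σₕ Wₕ²(1 − fₕ)sₕ²/nₕ with Wₕ = Nₕ/N, N = 41405.
D: Wₕ = 0.20330878; term = 0.20330878²·(1 − 0.14041340)·1176/1182 = 0.03535019.
B: Wₕ = 0.36099505; term = 0.36099505²·(1 − 0.02816619)·104/421 = 0.03128569.
A: Wₕ = 0.43569617; term = 0.43569617²·(1 − 0.18337029)·1640/3308 = 0.076854803.
Sum = 0.14349068.
SE = √(0.14349068) = 0.3788.

0.3788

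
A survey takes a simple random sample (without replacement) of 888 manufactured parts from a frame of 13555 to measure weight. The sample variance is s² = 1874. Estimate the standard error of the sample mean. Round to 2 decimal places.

1.40

Under SRS without replacement, Var(ȳ) = (1 − f)·s²/n with f = n/N = 888/13555 = 0.06551088.
Var(ȳ) = (1 − 0.06551088)·1874/888 = 0.93448912·2.1103604 = 1.9721088.
SE(ȳ) = √(1.9721088) = 1.40.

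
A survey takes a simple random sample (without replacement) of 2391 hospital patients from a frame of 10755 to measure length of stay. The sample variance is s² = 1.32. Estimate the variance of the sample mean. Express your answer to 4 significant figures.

Under SRS without replacement, Var(ȳ) = (1 − f)·s²/n with f = n/N = 2391/10755 = 0.22231520.
Var(ȳ) = (1 − 0.22231520)·1.32/2391 = 0.77768480·5.5207026 × 10^-4 = 4.2933665 × 10^-4.

4.293 × 10^-4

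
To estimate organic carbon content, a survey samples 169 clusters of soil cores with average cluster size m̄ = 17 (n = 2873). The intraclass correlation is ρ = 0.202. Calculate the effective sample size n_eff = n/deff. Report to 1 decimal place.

678.9

deff = 1 + (17 − 1)·0.202 = 1 + 3.232 = 4.232.
n_eff = 2873 / 4.232 = 678.9.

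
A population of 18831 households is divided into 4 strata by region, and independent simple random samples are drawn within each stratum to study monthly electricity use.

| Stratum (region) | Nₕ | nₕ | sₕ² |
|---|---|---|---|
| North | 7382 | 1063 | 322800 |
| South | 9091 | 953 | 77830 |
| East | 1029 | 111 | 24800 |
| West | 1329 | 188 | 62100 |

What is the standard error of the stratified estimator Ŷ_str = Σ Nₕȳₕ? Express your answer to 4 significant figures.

Var(Ŷ_str) = Σₕ Nₕ²(1 − fₕ)sₕ²/nₕ.
North: 7382²·(1 − 1063/7382)·322800/1063 = 1.4165198 × 10^10.
South: 9091²·(1 − 953/9091)·77830/953 = 6.0420383 × 10^9.
East: 1029²·(1 − 111/1029)·24800/111 = 2.1105068 × 10^8.
West: 1329²·(1 − 188/1329)·62100/188 = 5.0089232 × 10^8.
Sum = 2.0919179 × 10^10.
SE = √(2.0919179 × 10^10) = 144600.

144600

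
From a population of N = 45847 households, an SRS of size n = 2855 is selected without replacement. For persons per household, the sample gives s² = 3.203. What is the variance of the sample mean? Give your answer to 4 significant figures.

0.001052

Under SRS without replacement, Var(ȳ) = (1 − f)·s²/n with f = n/N = 2855/45847 = 0.06227234.
Var(ȳ) = (1 − 0.06227234)·3.203/2855 = 0.93772766·0.0011218914 = 0.0010520286.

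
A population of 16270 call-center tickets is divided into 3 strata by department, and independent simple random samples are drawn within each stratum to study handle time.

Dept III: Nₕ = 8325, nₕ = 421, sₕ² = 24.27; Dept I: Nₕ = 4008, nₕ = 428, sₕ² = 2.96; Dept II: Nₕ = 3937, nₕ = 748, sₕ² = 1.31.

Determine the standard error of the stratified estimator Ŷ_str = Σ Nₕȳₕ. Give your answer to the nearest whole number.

Var(Ŷ_str) = Σₕ Nₕ²(1 − fₕ)sₕ²/nₕ.
Dept III: 8325²·(1 − 421/8325)·24.27/421 = 3.7933145 × 10^6.
Dept I: 4008²·(1 − 428/4008)·2.96/428 = 99233.585.
Dept II: 3937²·(1 − 748/3937)·1.31/748 = 21988.198.
Sum = 3.9145363 × 10^6.
SE = √(3.9145363 × 10^6) = 1979.

1979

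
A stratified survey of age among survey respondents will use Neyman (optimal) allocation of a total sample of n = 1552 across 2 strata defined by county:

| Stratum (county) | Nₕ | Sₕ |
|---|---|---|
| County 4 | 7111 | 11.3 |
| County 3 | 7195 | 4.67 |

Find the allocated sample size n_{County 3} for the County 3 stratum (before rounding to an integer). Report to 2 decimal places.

Neyman allocation: nₕ = n·NₕSₕ / Σⱼ NⱼSⱼ.
Σ NⱼSⱼ = 7111·11.3 + 7195·4.67 = 113954.95.
n_{County 3} = 1552·7195·4.67 / 113954.95 = 457.62.

457.62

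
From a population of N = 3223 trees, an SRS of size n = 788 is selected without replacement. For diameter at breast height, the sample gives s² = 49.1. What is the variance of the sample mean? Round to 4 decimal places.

0.0471

Under SRS without replacement, Var(ȳ) = (1 − f)·s²/n with f = n/N = 788/3223 = 0.24449271.
Var(ȳ) = (1 − 0.24449271)·49.1/788 = 0.75550729·0.062309645 = 0.047075391.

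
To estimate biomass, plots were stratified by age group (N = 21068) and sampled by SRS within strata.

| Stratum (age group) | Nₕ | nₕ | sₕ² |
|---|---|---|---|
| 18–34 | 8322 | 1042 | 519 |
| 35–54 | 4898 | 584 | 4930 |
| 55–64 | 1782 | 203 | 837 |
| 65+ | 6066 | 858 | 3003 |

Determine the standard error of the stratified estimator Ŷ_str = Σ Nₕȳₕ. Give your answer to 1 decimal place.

Var(Ŷ_str) = Σₕ Nₕ²(1 − fₕ)sₕ²/nₕ.
18–34: 8322²·(1 − 1042/8322)·519/1042 = 3.0175796 × 10^7.
35–54: 4898²·(1 − 584/4898)·4930/584 = 1.7837459 × 10^8.
55–64: 1782²·(1 − 203/1782)·837/203 = 1.1601636 × 10^7.
65+: 6066²·(1 − 858/6066)·3003/858 = 1.1057105 × 10^8.
Sum = 3.3072307 × 10^8.
SE = √(3.3072307 × 10^8) = 18185.8.

18185.8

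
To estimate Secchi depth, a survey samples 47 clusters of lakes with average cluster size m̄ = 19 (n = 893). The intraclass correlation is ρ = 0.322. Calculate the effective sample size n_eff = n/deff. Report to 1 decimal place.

deff = 1 + (19 − 1)·0.322 = 1 + 5.796 = 6.796.
n_eff = 893 / 6.796 = 131.4.

131.4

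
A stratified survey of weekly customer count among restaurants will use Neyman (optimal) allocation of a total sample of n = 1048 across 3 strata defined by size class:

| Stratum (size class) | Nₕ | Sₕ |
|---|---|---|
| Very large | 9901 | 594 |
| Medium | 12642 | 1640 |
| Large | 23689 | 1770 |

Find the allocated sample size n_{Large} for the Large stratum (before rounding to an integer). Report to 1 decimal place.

Neyman allocation: nₕ = n·NₕSₕ / Σⱼ NⱼSⱼ.
Σ NⱼSⱼ = 9901·594 + 12642·1640 + 23689·1770 = 6.8543604 × 10^7.
n_{Large} = 1048·23689·1770 / (6.8543604 × 10^7) = 641.1.

641.1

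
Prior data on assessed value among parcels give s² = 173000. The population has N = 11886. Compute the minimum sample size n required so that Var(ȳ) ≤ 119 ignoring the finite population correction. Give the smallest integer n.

Without fpc, n₀ = s²/D = 173000/119 = 1453.7815.
Rounding up, n = 1454.

1454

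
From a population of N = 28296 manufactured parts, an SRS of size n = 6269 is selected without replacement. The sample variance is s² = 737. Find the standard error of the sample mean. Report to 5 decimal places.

Under SRS without replacement, Var(ȳ) = (1 − f)·s²/n with f = n/N = 6269/28296 = 0.22155075.
Var(ȳ) = (1 − 0.22155075)·737/6269 = 0.77844925·0.11756261 = 0.091516525.
SE(ȳ) = √(0.091516525) = 0.30252.

0.30252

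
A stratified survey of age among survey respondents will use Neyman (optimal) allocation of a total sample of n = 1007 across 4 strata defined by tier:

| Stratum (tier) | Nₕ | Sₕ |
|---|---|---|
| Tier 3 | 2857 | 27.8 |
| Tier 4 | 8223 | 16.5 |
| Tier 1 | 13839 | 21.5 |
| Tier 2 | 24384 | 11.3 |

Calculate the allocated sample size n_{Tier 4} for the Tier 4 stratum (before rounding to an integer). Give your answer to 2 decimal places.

Neyman allocation: nₕ = n·NₕSₕ / Σⱼ NⱼSⱼ.
Σ NⱼSⱼ = 2857·27.8 + 8223·16.5 + 13839·21.5 + 24384·11.3 = 788181.8.
n_{Tier 4} = 1007·8223·16.5 / 788181.8 = 173.35.

173.35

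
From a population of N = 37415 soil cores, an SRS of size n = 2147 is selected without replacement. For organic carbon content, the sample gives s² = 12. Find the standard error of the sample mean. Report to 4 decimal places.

Under SRS without replacement, Var(ȳ) = (1 − f)·s²/n with f = n/N = 2147/37415 = 0.05738340.
Var(ȳ) = (1 − 0.05738340)·12/2147 = 0.94261660·0.0055891942 = 0.0052684672.
SE(ȳ) = √(0.0052684672) = 0.0726.

0.0726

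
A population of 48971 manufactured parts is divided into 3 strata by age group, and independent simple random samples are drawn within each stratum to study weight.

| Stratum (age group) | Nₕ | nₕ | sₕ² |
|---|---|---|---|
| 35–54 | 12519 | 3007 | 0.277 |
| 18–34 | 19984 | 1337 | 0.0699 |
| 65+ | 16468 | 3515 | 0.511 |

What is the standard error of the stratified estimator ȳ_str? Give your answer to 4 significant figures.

Var(ȳ_str) = Σₕ Wₕ²(1 − fₕ)sₕ²/nₕ with Wₕ = Nₕ/N, N = 48971.
35–54: Wₕ = 0.25564109; term = 0.25564109²·(1 − 0.24019490)·0.277/3007 = 4.5741445 × 10^-6.
18–34: Wₕ = 0.40807825; term = 0.40807825²·(1 − 0.06690352)·0.0699/1337 = 8.1237999 × 10^-6.
65+: Wₕ = 0.33628066; term = 0.33628066²·(1 − 0.21344426)·0.511/3515 = 1.2930903 × 10^-5.
Sum = 2.5628847 × 10^-5.
SE = √(2.5628847 × 10^-5) = 0.005062.

0.005062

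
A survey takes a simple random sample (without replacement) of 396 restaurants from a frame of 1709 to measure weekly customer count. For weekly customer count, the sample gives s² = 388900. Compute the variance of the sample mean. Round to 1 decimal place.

754.5

Under SRS without replacement, Var(ȳ) = (1 − f)·s²/n with f = n/N = 396/1709 = 0.23171445.
Var(ȳ) = (1 − 0.23171445)·388900/396 = 0.76828555·982.07071 = 754.51073.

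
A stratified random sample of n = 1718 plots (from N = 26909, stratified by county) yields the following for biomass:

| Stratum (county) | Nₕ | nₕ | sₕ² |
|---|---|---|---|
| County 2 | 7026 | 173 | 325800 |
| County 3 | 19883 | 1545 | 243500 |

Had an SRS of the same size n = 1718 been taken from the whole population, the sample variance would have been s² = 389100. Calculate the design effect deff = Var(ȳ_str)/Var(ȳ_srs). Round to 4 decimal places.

0.9649

Var(ȳ_str) = Σ Wₕ²(1−fₕ)sₕ²/nₕ with Wₕ = Nₕ/26909:
  County 2: (7026/26909)²·(1−173/7026)·325800/173 = 125.22722
  County 3: (19883/26909)²·(1−1545/19883)·243500/1545 = 79.361386
  → Var(ȳ_str) = 204.58861.
Var(ȳ_srs) = (1 − 1718/26909)·389100/1718 = 212.02444.
deff = 204.58861 / 212.02444 = 0.9649.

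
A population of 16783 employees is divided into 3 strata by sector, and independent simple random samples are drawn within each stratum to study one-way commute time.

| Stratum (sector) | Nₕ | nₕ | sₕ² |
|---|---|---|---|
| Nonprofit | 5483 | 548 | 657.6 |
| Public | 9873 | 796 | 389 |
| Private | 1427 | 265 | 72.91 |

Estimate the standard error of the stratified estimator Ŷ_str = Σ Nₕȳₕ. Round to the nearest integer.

Var(Ŷ_str) = Σₕ Nₕ²(1 − fₕ)sₕ²/nₕ.
Nonprofit: 5483²·(1 − 548/5483)·657.6/548 = 3.2470326 × 10^7.
Public: 9873²·(1 − 796/9873)·389/796 = 4.379535 × 10^7.
Private: 1427²·(1 − 265/1427)·72.91/265 = 456216.85.
Sum = 7.6721893 × 10^7.
SE = √(7.6721893 × 10^7) = 8759.

8759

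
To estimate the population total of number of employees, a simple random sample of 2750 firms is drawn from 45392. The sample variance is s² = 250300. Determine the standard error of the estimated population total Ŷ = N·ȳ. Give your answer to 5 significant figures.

Var(Ŷ) = N²·Var(ȳ) = N²·(1 − n/N)·s²/n.
f = 2750/45392 = 0.06058336; Var(ȳ) = 0.93941664·250300/2750 = 85.503994.
Var(Ŷ) = 45392² · 85.503994 = 1.7617531 × 10^11.
SE(Ŷ) = √(1.7617531 × 10^11) = 419730.

419730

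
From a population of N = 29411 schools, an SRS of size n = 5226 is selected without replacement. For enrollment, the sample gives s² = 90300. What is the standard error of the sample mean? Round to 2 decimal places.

Under SRS without replacement, Var(ȳ) = (1 − f)·s²/n with f = n/N = 5226/29411 = 0.17768862.
Var(ȳ) = (1 − 0.17768862)·90300/5226 = 0.82231138·17.27899 = 14.20871.
SE(ȳ) = √(14.20871) = 3.77.

3.77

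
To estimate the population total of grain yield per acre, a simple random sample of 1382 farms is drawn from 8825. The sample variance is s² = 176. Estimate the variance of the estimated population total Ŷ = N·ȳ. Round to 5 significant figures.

Var(Ŷ) = N²·Var(ȳ) = N²·(1 − n/N)·s²/n.
f = 1382/8825 = 0.15660057; Var(ȳ) = 0.84339943·176/1382 = 0.10740832.
Var(Ŷ) = 8825² · 0.10740832 = 8.3650271 × 10^6.

8.3650 × 10^6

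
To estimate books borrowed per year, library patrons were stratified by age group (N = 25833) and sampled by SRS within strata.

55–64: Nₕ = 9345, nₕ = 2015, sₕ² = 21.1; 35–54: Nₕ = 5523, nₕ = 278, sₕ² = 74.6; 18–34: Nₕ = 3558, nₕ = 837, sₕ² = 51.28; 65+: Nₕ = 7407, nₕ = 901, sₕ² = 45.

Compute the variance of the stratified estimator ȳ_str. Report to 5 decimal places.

Var(ȳ_str) = Σₕ Wₕ²(1 − fₕ)sₕ²/nₕ with Wₕ = Nₕ/N, N = 25833.
55–64: Wₕ = 0.36174660; term = 0.36174660²·(1 − 0.21562333)·21.1/2015 = 0.001074833.
35–54: Wₕ = 0.21379631; term = 0.21379631²·(1 − 0.05033496)·74.6/278 = 0.011648363.
18–34: Wₕ = 0.13773081; term = 0.13773081²·(1 − 0.23524452)·51.28/837 = 8.8880677 × 10^-4.
65+: Wₕ = 0.28672628; term = 0.28672628²·(1 − 0.12164169)·45/901 = 0.0036065706.
Sum = 0.017218573.

0.01722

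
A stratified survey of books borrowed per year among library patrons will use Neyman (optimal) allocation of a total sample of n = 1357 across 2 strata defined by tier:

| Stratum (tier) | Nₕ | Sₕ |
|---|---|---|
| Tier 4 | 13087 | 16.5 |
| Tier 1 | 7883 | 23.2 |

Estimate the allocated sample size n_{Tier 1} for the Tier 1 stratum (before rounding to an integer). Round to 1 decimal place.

622.3

Neyman allocation: nₕ = n·NₕSₕ / Σⱼ NⱼSⱼ.
Σ NⱼSⱼ = 13087·16.5 + 7883·23.2 = 398821.1.
n_{Tier 1} = 1357·7883·23.2 / 398821.1 = 622.3.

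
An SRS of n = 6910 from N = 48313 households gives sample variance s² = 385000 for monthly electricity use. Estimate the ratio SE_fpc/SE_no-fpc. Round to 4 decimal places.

f = n/N = 6910/48313 = 0.14302569.
SE_no-fpc = √(s²/n) = 7.4643388; SE_fpc = √((1−f)s²/n) = 6.9099554.
Ratio = √(1−f) = 0.92572907.

0.9257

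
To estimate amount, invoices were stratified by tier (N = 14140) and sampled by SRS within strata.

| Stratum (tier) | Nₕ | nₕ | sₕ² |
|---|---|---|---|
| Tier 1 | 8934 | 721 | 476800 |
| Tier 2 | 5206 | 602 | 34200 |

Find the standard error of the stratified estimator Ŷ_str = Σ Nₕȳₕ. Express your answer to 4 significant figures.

223300

Var(Ŷ_str) = Σₕ Nₕ²(1 − fₕ)sₕ²/nₕ.
Tier 1: 8934²·(1 − 721/8934)·476800/721 = 4.8523124 × 10^10.
Tier 2: 5206²·(1 − 602/5206)·34200/602 = 1.3616613 × 10^9.
Sum = 4.9884785 × 10^10.
SE = √(4.9884785 × 10^10) = 223300.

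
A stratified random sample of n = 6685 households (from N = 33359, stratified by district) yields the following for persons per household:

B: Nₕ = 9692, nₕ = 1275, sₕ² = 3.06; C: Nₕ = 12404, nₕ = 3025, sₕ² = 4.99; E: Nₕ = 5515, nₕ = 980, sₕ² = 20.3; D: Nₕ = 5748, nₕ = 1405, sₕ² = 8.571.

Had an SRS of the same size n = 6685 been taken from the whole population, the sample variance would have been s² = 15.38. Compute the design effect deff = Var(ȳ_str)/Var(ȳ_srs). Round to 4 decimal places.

0.5168

Var(ȳ_str) = Σ Wₕ²(1−fₕ)sₕ²/nₕ with Wₕ = Nₕ/33359:
  B: (9692/33359)²·(1−1275/9692)·3.06/1275 = 1.7593649 × 10^-4
  C: (12404/33359)²·(1−3025/12404)·4.99/3025 = 1.7245167 × 10^-4
  E: (5515/33359)²·(1−980/5515)·20.3/980 = 4.6555042 × 10^-4
  D: (5748/33359)²·(1−1405/5748)·8.571/1405 = 1.3684714 × 10^-4
  → Var(ȳ_str) = 9.5078572 × 10^-4.
Var(ȳ_srs) = (1 − 6685/33359)·15.38/6685 = 0.0018396282.
deff = (9.5078572 × 10^-4) / 0.0018396282 = 0.5168.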